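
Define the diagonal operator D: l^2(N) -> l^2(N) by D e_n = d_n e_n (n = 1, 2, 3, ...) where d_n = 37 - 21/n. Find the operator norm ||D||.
||D|| = 37

For a diagonal operator on l^2 with entries d_n, ||D|| = sup_n |d_n|. Here d_1 = 16, d_2 = 53/2, ..., and d_n = 37 - 21/n increases monotonically toward 37. All terms lie in [16, 37), so |d_n| = d_n and the supremum is the limit 37, which is not attained by any individual d_n. Hence ||D|| = 37.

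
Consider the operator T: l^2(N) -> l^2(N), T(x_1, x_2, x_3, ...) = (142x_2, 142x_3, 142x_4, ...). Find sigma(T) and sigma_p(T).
sigma(T) = closed disk {z in C : |z| ≤ 142}; sigma_p(T) = open disk {z in C : |z| < 142}

Note T = 142·V where V is the unit left shift (V x)_k = x_{k+1}; so sigma(T) = 142·sigma(V) and ||T|| = 142||V||. ||T x||^2 = 20164sum_{k≥2} |x_k|^2 ≤ 20164||x||^2, with equality on {x : x_1 = 0}, so ||T|| = 142. For any lambda with |lambda| < 142, set r = lambda/142 (|r| < 1); the vector x = (1, r, r^2, ...) is in l^2 and satisfies T x = 142(r, r^2, ...) = lambda x, so lambda is an eigenvalue. On the boundary |lambda| = 142 the geometric series diverges, so no l^2 eigenvector exists, but these lambda lie in the approximate point spectrum. Hence sigma(T) is the closed disk of radius 142 and sigma_p(T) is the open disk.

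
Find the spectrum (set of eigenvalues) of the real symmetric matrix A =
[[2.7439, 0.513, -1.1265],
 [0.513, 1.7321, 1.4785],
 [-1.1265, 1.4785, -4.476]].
sigma(A) ≈ {-5, 2, 3}

A is real symmetric, so its spectrum consists of real eigenvalues. Expanding the characteristic polynomial of the displayed matrix gives
  det(λ I - A) = p(λ) = λ^3 + (0)λ^2 + (-19)λ + (30).
Solving p(λ) = 0 yields eigenvalues ≈ -5, 2, 3. (A is shown rounded to 4 decimals, so these recover the underlying integer eigenvalues to within that precision.)
Verification: the trace of A = 0 equals the sum of eigenvalues 0, and det(A) ≈ -30.0001 matches the eigenvalue product -30.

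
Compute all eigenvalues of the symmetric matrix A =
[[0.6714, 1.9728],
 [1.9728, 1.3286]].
sigma(A) ≈ {-1, 3}

A is real symmetric, so its spectrum consists of real eigenvalues. Expanding the characteristic polynomial of the displayed matrix gives
  det(λ I - A) = p(λ) = λ^2 + (-2)λ + (-3).
Solving p(λ) = 0 yields eigenvalues ≈ -1, 3. (A is shown rounded to 4 decimals, so these recover the underlying integer eigenvalues to within that precision.)
Verification: the trace of A = 2 equals the sum of eigenvalues 2, and det(A) ≈ -2.9999 matches the eigenvalue product -3.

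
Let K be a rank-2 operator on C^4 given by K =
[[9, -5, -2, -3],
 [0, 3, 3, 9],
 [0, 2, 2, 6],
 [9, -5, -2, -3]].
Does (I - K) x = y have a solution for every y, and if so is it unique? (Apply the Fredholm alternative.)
(I - K) is invertible (det(I - K) = 77 ≠ 0), so for every y in C^4 the equation (I - K) x = y has a unique solution.

K has rank 2 and factors as K = U V^T = u1 v1^T + u2 v2^T with u1 = (1, 3, 2, 1), v1 = (0, 1, 1, 3), u2 = (3, 0, 0, 3), v2 = (3, -2, -1, -2) (multiplying out reproduces the displayed K). The nonzero eigenvalues of U V^T coincide with those of the 2 x 2 matrix G = V^T U = [[v1·u1, v1·u2], [v2·u1, v2·u2]] = [[8, 9], [-7, 3]], and by the Sylvester determinant identity det(I_4 - U V^T) = det(I_2 - V^T U) = det([[-7, -9], [7, -2]]) = (-7)(-2) - (-9)(7) = 77. (Direct check: I - K =
[[-8, 5, 2, 3],
 [0, -2, -3, -9],
 [0, -2, -1, -6],
 [-9, 5, 2, 4]]
has determinant 77.) The finite-dimensional Fredholm alternative says: either (I - K) is invertible, or ker(I - K) ≠ {0} and then range(I - K) = ker((I - K)^*)^⊥, with dim ker(I - K) = dim ker((I - K)^*). Since det(I - K) ≠ 0, 1 is not an eigenvalue of K and ker(I - K) = {0}, so we are in the first case: for every y there is a unique x = (I - K)^(-1) y. (Explicitly, by the Woodbury identity, (I - U V^T)^(-1) = I + U (I_2 - G)^(-1) V^T.)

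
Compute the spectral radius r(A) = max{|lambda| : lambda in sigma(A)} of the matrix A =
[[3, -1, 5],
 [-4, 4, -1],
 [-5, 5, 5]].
r(A) ≈ 8.0168

The eigenvalues of A are the roots of its characteristic polynomial. With M = A (coefficients from the trace, the sum of principal 2x2 minors, and det A):
  p(λ) = det(λ I - M) = λ^3 - 12λ^2 + 73λ - 50.
No integer candidate from the rational root theorem (±divisors of 50) is a root, so the roots are irrational. The cubic discriminant is Δ = -413392 < 0, so there is one real root and a complex-conjugate pair. p(0) = -50 and p(1) = 12 have opposite signs, so a root lies in (0, 1); Newton's method refines it to λ ≈ 0.778. Dividing out (λ - (0.778)) leaves approximately λ^2 - 11.222λ + 64.2696. For λ^2 - 11.222λ + 64.2696 the discriminant is -131.1444. It is negative, so the remaining roots are the complex-conjugate pair λ ≈ 5.611 ± 5.7259i. Their product equals the constant term, so |λ|^2 ≈ 64.2696 and |λ| ≈ 8.0168.
Thus the eigenvalues (to 4 decimals) are 0.778 (modulus 0.778); 5.611 ± 5.7259i (modulus 8.0168). The spectral radius is the largest modulus: r(A) ≈ 8.0168. (Cross-check: r(A) ≤ ||A||_2 ≈ 9.7707; equality holds whenever A is normal, though it can also hold for some non-normal A.)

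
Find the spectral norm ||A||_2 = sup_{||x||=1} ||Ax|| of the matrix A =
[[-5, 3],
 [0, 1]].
||A||_2 = sqrt((35 + sqrt(1125))/2) ≈ 5.8541 (= sqrt(largest eigenvalue of A^T A))

||A||_2 = sigma_max(A) = sqrt(lambda_max(A^T A)). Form the symmetric matrix M = A^T A =
[[25, -15],
 [-15, 10]].
Its characteristic polynomial (trace, determinant of M give the coefficients) is
  p(λ) = det(λ I - M) = λ^2 - 35λ + 25.
For λ^2 - 35λ + 25 the discriminant is 1125. It is nonnegative but not a perfect square, so the roots are real and irrational: λ = (35 ± sqrt(1125))/2 ≈ 34.2705, 0.7295.
So the eigenvalues of A^T A are ≈ 0.7295, 34.2705 (all ≥ 0, as they must be for A^T A). The largest is λ_max = (35 + sqrt(1125))/2 ≈ 34.2705, hence ||A||_2 = sqrt(λ_max) = sqrt((35 + sqrt(1125))/2) ≈ 5.8541.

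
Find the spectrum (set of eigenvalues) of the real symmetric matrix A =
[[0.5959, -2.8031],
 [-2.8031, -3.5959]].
sigma(A) ≈ {-5, 2}

A is real symmetric, so its spectrum consists of real eigenvalues. Expanding the characteristic polynomial of the displayed matrix gives
  det(λ I - A) = p(λ) = λ^2 + (3)λ + (-10).
Solving p(λ) = 0 yields eigenvalues ≈ -5, 2. (A is shown rounded to 4 decimals, so these recover the underlying integer eigenvalues to within that precision.)
Verification: the trace of A = -3 equals the sum of eigenvalues -3, and det(A) ≈ -10.0002 matches the eigenvalue product -10.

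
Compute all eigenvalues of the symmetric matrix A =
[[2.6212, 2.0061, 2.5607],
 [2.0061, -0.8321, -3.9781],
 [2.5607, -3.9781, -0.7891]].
sigma(A) ≈ {-6, 3, 4}

A is real symmetric, so its spectrum consists of real eigenvalues. Expanding the characteristic polynomial of the displayed matrix gives
  det(λ I - A) = p(λ) = λ^3 + (-1)λ^2 + (-30)λ + (72).
Solving p(λ) = 0 yields eigenvalues ≈ -6, 3, 4. (A is shown rounded to 4 decimals, so these recover the underlying integer eigenvalues to within that precision.)
Verification: the trace of A = 1 equals the sum of eigenvalues 1, and det(A) ≈ -71.9994 matches the eigenvalue product -72.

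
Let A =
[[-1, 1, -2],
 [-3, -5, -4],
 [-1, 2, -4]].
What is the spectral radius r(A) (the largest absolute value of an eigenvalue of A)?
r(A) ≈ 5.836

The eigenvalues of A are the roots of its characteristic polynomial. With M = A (coefficients from the trace, the sum of principal 2x2 minors, and det A):
  p(λ) = det(λ I - M) = λ^3 + 10λ^2 + 38λ + 14.
No integer candidate from the rational root theorem (±divisors of 14) is a root, so the roots are irrational. The cubic discriminant is Δ = -40620 < 0, so there is one real root and a complex-conjugate pair. p(-1) = -15 and p(0) = 14 have opposite signs, so a root lies in (-1, 0); Newton's method refines it to λ ≈ -0.4111. Dividing out (λ - (-0.4111)) leaves approximately λ^2 + 9.5889λ + 34.0584. For λ^2 + 9.5889λ + 34.0584 the discriminant is -44.2857. It is negative, so the remaining roots are the complex-conjugate pair λ ≈ -4.7945 ± 3.3274i. Their product equals the constant term, so |λ|^2 ≈ 34.0584 and |λ| ≈ 5.836.
Thus the eigenvalues (to 4 decimals) are -0.4111 (modulus 0.4111); -4.7945 ± 3.3274i (modulus 5.836). The spectral radius is the largest modulus: r(A) ≈ 5.836. (Cross-check: r(A) ≤ ||A||_2 ≈ 7.365; equality holds whenever A is normal, though it can also hold for some non-normal A.)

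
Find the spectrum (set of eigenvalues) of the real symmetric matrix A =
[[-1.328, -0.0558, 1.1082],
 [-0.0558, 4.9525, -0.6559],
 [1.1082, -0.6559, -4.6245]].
sigma(A) ≈ {-5, -1, 5}

A is real symmetric, so its spectrum consists of real eigenvalues. Expanding the characteristic polynomial of the displayed matrix gives
  det(λ I - A) = p(λ) = λ^3 + (1)λ^2 + (-25)λ + (-25).
Solving p(λ) = 0 yields eigenvalues ≈ -5, -1, 5. (A is shown rounded to 4 decimals, so these recover the underlying integer eigenvalues to within that precision.)
Verification: the trace of A = -1 equals the sum of eigenvalues -1, and det(A) ≈ 24.9996 matches the eigenvalue product 25.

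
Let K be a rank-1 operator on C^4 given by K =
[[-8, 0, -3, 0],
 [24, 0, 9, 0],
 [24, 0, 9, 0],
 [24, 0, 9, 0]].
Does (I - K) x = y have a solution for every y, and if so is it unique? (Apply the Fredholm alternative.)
(I - K) is singular (det(I - K) = 0, i.e. 1 ∈ sigma(K)). (I - K) x = y is solvable iff y ⊥ ker((I - K)^*) = span{(-8, 0, -3, 0)}, i.e. iff -8y_1 - 3y_3 = 0. When solvable, the solutions are x = y + c·(1, -3, -3, -3), c arbitrary (ker(I - K) = span{(1, -3, -3, -3)}, dimension 1).

K has rank 1, so it is an outer product K = u v^T: every row of K is a multiple of one row vector. Reading off the entries, u = (1, -3, -3, -3) and v = (-8, 0, -3, 0) (row i of K equals u_i·v^T). A rank-one matrix u v^T satisfies K u = u (v·u) and kills the (3)-dimensional subspace v^⊥, so its characteristic polynomial is lambda^3 (lambda - v·u) with v·u = tr K = 1. Hence the eigenvalues of I - K are 1 (multiplicity 3) and 1 - (1) = 0, so det(I - K) = 0. (Direct check: I - K =
[[9, 0, 3, 0],
 [-24, 1, -9, 0],
 [-24, 0, -8, 0],
 [-24, 0, -9, 1]]
has determinant 0.) So 1 is an eigenvalue of K and (I - K) is not invertible. The finite-dimensional Fredholm alternative says: either (I - K) is invertible, or ker(I - K) ≠ {0} and then range(I - K) = ker((I - K)^*)^⊥, with dim ker(I - K) = dim ker((I - K)^*). We are in the second case, so we need both kernels. Kernel of I - K: (I - K) u = u - u (v·u) = u - u = 0, so ker(I - K) = span{u} = span{(1, -3, -3, -3)} (it is exactly 1-dimensional because rank(I - K) = 3). Kernel of the adjoint: K is real, so (I - K)^* = I - K^T = I - v u^T, and (I - v u^T) v = v - v (u·v) = 0; hence ker((I - K)^*) = span{v} = span{(-8, 0, -3, 0)}. Therefore (I - K) x = y is solvable iff <y, v> = 0, i.e. iff -8y_1 - 3y_3 = 0. When this holds, K y = u (v·y) = 0, so (I - K) y = y and x = y is a particular solution; the full solution set is the line x = y + c·u = y + c·(1, -3, -3, -3), c ∈ C.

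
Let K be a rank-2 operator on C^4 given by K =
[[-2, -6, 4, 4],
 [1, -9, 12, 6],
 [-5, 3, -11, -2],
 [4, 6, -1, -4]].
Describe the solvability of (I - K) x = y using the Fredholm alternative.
(I - K) is invertible (det(I - K) = 190 ≠ 0), so for every y in C^4 the equation (I - K) x = y has a unique solution.

K has rank 2 and factors as K = U V^T = u1 v1^T + u2 v2^T with u1 = (0, -2, 3, -1), v1 = (-2, 0, -3, 0), u2 = (-2, -3, 1, 2), v2 = (1, 3, -2, -2) (multiplying out reproduces the displayed K). The nonzero eigenvalues of U V^T coincide with those of the 2 x 2 matrix G = V^T U = [[v1·u1, v1·u2], [v2·u1, v2·u2]] = [[-9, 1], [-10, -17]], and by the Sylvester determinant identity det(I_4 - U V^T) = det(I_2 - V^T U) = det([[10, -1], [10, 18]]) = (10)(18) - (-1)(10) = 190. (Direct check: I - K =
[[3, 6, -4, -4],
 [-1, 10, -12, -6],
 [5, -3, 12, 2],
 [-4, -6, 1, 5]]
has determinant 190.) The finite-dimensional Fredholm alternative says: either (I - K) is invertible, or ker(I - K) ≠ {0} and then range(I - K) = ker((I - K)^*)^⊥, with dim ker(I - K) = dim ker((I - K)^*). Since det(I - K) ≠ 0, 1 is not an eigenvalue of K and ker(I - K) = {0}, so we are in the first case: for every y there is a unique x = (I - K)^(-1) y. (Explicitly, by the Woodbury identity, (I - U V^T)^(-1) = I + U (I_2 - G)^(-1) V^T.)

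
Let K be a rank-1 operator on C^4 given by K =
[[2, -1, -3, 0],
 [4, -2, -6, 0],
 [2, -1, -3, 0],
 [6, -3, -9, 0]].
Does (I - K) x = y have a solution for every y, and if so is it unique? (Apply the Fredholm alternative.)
(I - K) is invertible (det(I - K) = 4 ≠ 0), so for every y in C^4 the equation (I - K) x = y has a unique solution.

K has rank 1, so it is an outer product K = u v^T: every row of K is a multiple of one row vector. Reading off the entries, u = (1, 2, 1, 3) and v = (2, -1, -3, 0) (row i of K equals u_i·v^T). A rank-one matrix u v^T satisfies K u = u (v·u) and kills the (3)-dimensional subspace v^⊥, so its characteristic polynomial is lambda^3 (lambda - v·u) with v·u = tr K = -3. Hence the eigenvalues of I - K are 1 (multiplicity 3) and 1 - (-3) = 4, so det(I - K) = 4. (Direct check: I - K =
[[-1, 1, 3, 0],
 [-4, 3, 6, 0],
 [-2, 1, 4, 0],
 [-6, 3, 9, 1]]
has determinant 4.) The finite-dimensional Fredholm alternative says: either (I - K) is invertible, or ker(I - K) ≠ {0} and then range(I - K) = ker((I - K)^*)^⊥, with dim ker(I - K) = dim ker((I - K)^*). Since det(I - K) ≠ 0, 1 is not an eigenvalue of K and ker(I - K) = {0}, so we are in the first case: for every y there is a unique x = (I - K)^(-1) y. Explicitly, by the Sherman–Morrison formula, (I - u v^T)^(-1) = I + u v^T/(1 - v·u), i.e. (I - K)^(-1) = I + K/(4).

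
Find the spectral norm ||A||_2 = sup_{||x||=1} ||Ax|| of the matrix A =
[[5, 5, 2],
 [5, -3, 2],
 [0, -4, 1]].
||A||_2 ≈ 8.0159 (= sqrt(largest eigenvalue of A^T A))

||A||_2 = sigma_max(A) = sqrt(lambda_max(A^T A)). Form the symmetric matrix M = A^T A =
[[50, 10, 20],
 [10, 50, 0],
 [20, 0, 9]].
Its characteristic polynomial (trace, sum of principal 2x2 minors, determinant of M give the coefficients) is
  p(λ) = det(λ I - M) = λ^3 - 109λ^2 + 2900λ - 1600.
No integer candidate from the rational root theorem (±divisors of 1600) is a root, so the roots are irrational. The cubic discriminant is Δ = 3109584400 > 0, so there are three distinct real roots. p(0) = -1600 and p(1) = 1192 have opposite signs, so a root lies in (0, 1); Newton's method refines it to λ ≈ 0.5636. p(44) = 160 and p(45) = -700 have opposite signs, so a root lies in (44, 45); Newton's method refines it to λ ≈ 44.1819. p(64) = -320 and p(65) = 1000 have opposite signs, so a root lies in (64, 65); Newton's method refines it to λ ≈ 64.2545. Check (Vieta): the three roots sum to 109, matching tr M = 109.
So the eigenvalues of A^T A are ≈ 0.5636, 44.1819, 64.2545 (all ≥ 0, as they must be for A^T A). The largest is λ_max ≈ 64.2545, hence ||A||_2 = sqrt(λ_max) ≈ 8.0159.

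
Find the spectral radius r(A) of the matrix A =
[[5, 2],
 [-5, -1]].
r(A) = sqrt(5) ≈ 2.2361

The eigenvalues of A are the roots of its characteristic polynomial. With M = A (coefficients from the trace and determinant):
  p(λ) = det(λ I - M) = λ^2 - 4λ + 5.
For λ^2 - 4λ + 5 the discriminant is -4. It is negative, so the roots are the complex-conjugate pair λ = 2 ± (sqrt(4)/2) i ≈ 2 ± 1i. For a conjugate pair the product of the roots equals the constant term, so |λ|^2 = 5 and |λ| = sqrt(5) ≈ 2.2361.
Thus the eigenvalues (to 4 decimals) are 2 ± 1i (modulus 2.2361). The spectral radius is the largest modulus: r(A) = sqrt(5) ≈ 2.2361. (Cross-check: r(A) ≤ ||A||_2 ≈ 7.3852; equality holds whenever A is normal, though it can also hold for some non-normal A.)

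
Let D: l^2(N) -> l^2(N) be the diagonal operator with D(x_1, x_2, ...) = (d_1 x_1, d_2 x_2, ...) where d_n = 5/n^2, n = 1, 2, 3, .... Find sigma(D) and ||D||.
sigma(D) = {5/n^2 : n ≥ 1} ∪ {0}; ||D|| = 5

A bounded diagonal operator on l^2 with diagonal entries d_n has spectrum equal to the closure of {d_n : n ≥ 1}: every d_n is an eigenvalue (with eigenvector e_n), so {d_n} ⊂ sigma(D); the spectrum is closed, so its closure is too; and for lambda not in the closure, (D - lambda I) has bounded inverse (the diagonal entries 1/(d_n - lambda) are bounded). For our sequence d_n = 5/n^2, n = 1, 2, 3, ...:
  - {d_n} = {5/n^2 : n ≥ 1}; the only limit point is 0
  - closure = {5/n^2 : n ≥ 1} ∪ {0}
For the norm: a diagonal operator has ||D|| = sup_n |d_n|. Here d_n = 5/n^2 is positive and decreasing, so sup_n |d_n| = d_1 = 5. So ||D|| = 5.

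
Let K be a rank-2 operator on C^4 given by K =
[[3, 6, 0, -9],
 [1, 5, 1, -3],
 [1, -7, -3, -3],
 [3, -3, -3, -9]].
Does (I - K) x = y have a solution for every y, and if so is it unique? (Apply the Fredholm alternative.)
(I - K) is invertible (det(I - K) = -39 ≠ 0), so for every y in C^4 the equation (I - K) x = y has a unique solution.

K has rank 2 and factors as K = U V^T = u1 v1^T + u2 v2^T with u1 = (-3, -1, -1, -3), v1 = (-1, -2, 0, 3), u2 = (0, -1, 3, 3), v2 = (0, -3, -1, 0) (multiplying out reproduces the displayed K). The nonzero eigenvalues of U V^T coincide with those of the 2 x 2 matrix G = V^T U = [[v1·u1, v1·u2], [v2·u1, v2·u2]] = [[-4, 11], [4, 0]], and by the Sylvester determinant identity det(I_4 - U V^T) = det(I_2 - V^T U) = det([[5, -11], [-4, 1]]) = (5)(1) - (-11)(-4) = -39. (Direct check: I - K =
[[-2, -6, 0, 9],
 [-1, -4, -1, 3],
 [-1, 7, 4, 3],
 [-3, 3, 3, 10]]
has determinant -39.) The finite-dimensional Fredholm alternative says: either (I - K) is invertible, or ker(I - K) ≠ {0} and then range(I - K) = ker((I - K)^*)^⊥, with dim ker(I - K) = dim ker((I - K)^*). Since det(I - K) ≠ 0, 1 is not an eigenvalue of K and ker(I - K) = {0}, so we are in the first case: for every y there is a unique x = (I - K)^(-1) y. (Explicitly, by the Woodbury identity, (I - U V^T)^(-1) = I + U (I_2 - G)^(-1) V^T.)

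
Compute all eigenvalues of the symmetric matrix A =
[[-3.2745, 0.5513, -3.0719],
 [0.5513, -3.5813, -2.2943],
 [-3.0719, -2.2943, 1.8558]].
sigma(A) ≈ {-5, -4, 4}

A is real symmetric, so its spectrum consists of real eigenvalues. Expanding the characteristic polynomial of the displayed matrix gives
  det(λ I - A) = p(λ) = λ^3 + (5)λ^2 + (-16)λ + (-80.0014).
Solving p(λ) = 0 yields eigenvalues ≈ -5, -4, 4. (A is shown rounded to 4 decimals, so these recover the underlying integer eigenvalues to within that precision.)
Verification: the trace of A = -5 equals the sum of eigenvalues -5, and det(A) ≈ 80.0014 matches the eigenvalue product 80.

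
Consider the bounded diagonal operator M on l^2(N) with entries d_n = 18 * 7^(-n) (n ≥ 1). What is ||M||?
||M|| = 18/7 (attained at n = 1)

For M diagonal, ||M|| = sup_n |d_n|. The sequence d_n = 18 * 7^(-n) is positive and strictly decreasing (ratio 7^(-1) < 1), so the supremum is d_1 = 18/7. Hence ||M|| = 18/7.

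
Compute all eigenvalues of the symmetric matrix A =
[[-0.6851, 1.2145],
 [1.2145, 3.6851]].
sigma(A) ≈ {-1, 4}

A is real symmetric, so its spectrum consists of real eigenvalues. Expanding the characteristic polynomial of the displayed matrix gives
  det(λ I - A) = p(λ) = λ^2 + (-3)λ + (-4).
Solving p(λ) = 0 yields eigenvalues ≈ -1, 4. (A is shown rounded to 4 decimals, so these recover the underlying integer eigenvalues to within that precision.)
Verification: the trace of A = 3 equals the sum of eigenvalues 3, and det(A) ≈ -3.9997 matches the eigenvalue product -4.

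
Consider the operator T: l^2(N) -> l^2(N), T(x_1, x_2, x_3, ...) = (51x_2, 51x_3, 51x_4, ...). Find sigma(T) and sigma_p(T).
sigma(T) = closed disk {z in C : |z| ≤ 51}; sigma_p(T) = open disk {z in C : |z| < 51}

Note T = 51·V where V is the unit left shift (V x)_k = x_{k+1}; so sigma(T) = 51·sigma(V) and ||T|| = 51||V||. ||T x||^2 = 2601sum_{k≥2} |x_k|^2 ≤ 2601||x||^2, with equality on {x : x_1 = 0}, so ||T|| = 51. For any lambda with |lambda| < 51, set r = lambda/51 (|r| < 1); the vector x = (1, r, r^2, ...) is in l^2 and satisfies T x = 51(r, r^2, ...) = lambda x, so lambda is an eigenvalue. On the boundary |lambda| = 51 the geometric series diverges, so no l^2 eigenvector exists, but these lambda lie in the approximate point spectrum. Hence sigma(T) is the closed disk of radius 51 and sigma_p(T) is the open disk.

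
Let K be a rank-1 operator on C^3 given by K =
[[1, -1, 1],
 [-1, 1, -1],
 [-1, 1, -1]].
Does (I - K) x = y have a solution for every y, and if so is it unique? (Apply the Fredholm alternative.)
(I - K) is singular (det(I - K) = 0, i.e. 1 ∈ sigma(K)). (I - K) x = y is solvable iff y ⊥ ker((I - K)^*) = span{(1, -1, 1)}, i.e. iff y_1 - y_2 + y_3 = 0. When solvable, the solutions are x = y + c·(1, -1, -1), c arbitrary (ker(I - K) = span{(1, -1, -1)}, dimension 1).

K has rank 1, so it is an outer product K = u v^T: every row of K is a multiple of one row vector. Reading off the entries, u = (1, -1, -1) and v = (1, -1, 1) (row i of K equals u_i·v^T). A rank-one matrix u v^T satisfies K u = u (v·u) and kills the (2)-dimensional subspace v^⊥, so its characteristic polynomial is lambda^2 (lambda - v·u) with v·u = tr K = 1. Hence the eigenvalues of I - K are 1 (multiplicity 2) and 1 - (1) = 0, so det(I - K) = 0. (Direct check: I - K =
[[0, 1, -1],
 [1, 0, 1],
 [1, -1, 2]]
has determinant 0.) So 1 is an eigenvalue of K and (I - K) is not invertible. The finite-dimensional Fredholm alternative says: either (I - K) is invertible, or ker(I - K) ≠ {0} and then range(I - K) = ker((I - K)^*)^⊥, with dim ker(I - K) = dim ker((I - K)^*). We are in the second case, so we need both kernels. Kernel of I - K: (I - K) u = u - u (v·u) = u - u = 0, so ker(I - K) = span{u} = span{(1, -1, -1)} (it is exactly 1-dimensional because rank(I - K) = 2). Kernel of the adjoint: K is real, so (I - K)^* = I - K^T = I - v u^T, and (I - v u^T) v = v - v (u·v) = 0; hence ker((I - K)^*) = span{v} = span{(1, -1, 1)}. Therefore (I - K) x = y is solvable iff <y, v> = 0, i.e. iff y_1 - y_2 + y_3 = 0. When this holds, K y = u (v·y) = 0, so (I - K) y = y and x = y is a particular solution; the full solution set is the line x = y + c·u = y + c·(1, -1, -1), c ∈ C.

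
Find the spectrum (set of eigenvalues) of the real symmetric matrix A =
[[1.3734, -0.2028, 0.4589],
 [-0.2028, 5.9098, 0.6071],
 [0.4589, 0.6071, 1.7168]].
sigma(A) ≈ {1, 2, 6}

A is real symmetric, so its spectrum consists of real eigenvalues. Expanding the characteristic polynomial of the displayed matrix gives
  det(λ I - A) = p(λ) = λ^3 + (-9)λ^2 + (20)λ + (-12).
Solving p(λ) = 0 yields eigenvalues ≈ 1, 2, 6. (A is shown rounded to 4 decimals, so these recover the underlying integer eigenvalues to within that precision.)
Verification: the trace of A = 9 equals the sum of eigenvalues 9, and det(A) ≈ 12.0001 matches the eigenvalue product 12.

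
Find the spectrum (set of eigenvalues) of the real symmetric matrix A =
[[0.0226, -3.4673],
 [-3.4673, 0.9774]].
sigma(A) ≈ {-3, 4}

A is real symmetric, so its spectrum consists of real eigenvalues. Expanding the characteristic polynomial of the displayed matrix gives
  det(λ I - A) = p(λ) = λ^2 + (-1)λ + (-12).
Solving p(λ) = 0 yields eigenvalues ≈ -3, 4. (A is shown rounded to 4 decimals, so these recover the underlying integer eigenvalues to within that precision.)
Verification: the trace of A = 1 equals the sum of eigenvalues 1, and det(A) ≈ -12.0001 matches the eigenvalue product -12.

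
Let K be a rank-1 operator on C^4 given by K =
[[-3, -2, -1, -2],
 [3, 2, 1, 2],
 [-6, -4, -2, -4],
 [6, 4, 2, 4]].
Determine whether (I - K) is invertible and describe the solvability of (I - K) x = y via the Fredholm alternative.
(I - K) is singular (det(I - K) = 0, i.e. 1 ∈ sigma(K)). (I - K) x = y is solvable iff y ⊥ ker((I - K)^*) = span{(-3, -2, -1, -2)}, i.e. iff -3y_1 - 2y_2 - y_3 - 2y_4 = 0. When solvable, the solutions are x = y + c·(1, -1, 2, -2), c arbitrary (ker(I - K) = span{(1, -1, 2, -2)}, dimension 1).

K has rank 1, so it is an outer product K = u v^T: every row of K is a multiple of one row vector. Reading off the entries, u = (1, -1, 2, -2) and v = (-3, -2, -1, -2) (row i of K equals u_i·v^T). A rank-one matrix u v^T satisfies K u = u (v·u) and kills the (3)-dimensional subspace v^⊥, so its characteristic polynomial is lambda^3 (lambda - v·u) with v·u = tr K = 1. Hence the eigenvalues of I - K are 1 (multiplicity 3) and 1 - (1) = 0, so det(I - K) = 0. (Direct check: I - K =
[[4, 2, 1, 2],
 [-3, -1, -1, -2],
 [6, 4, 3, 4],
 [-6, -4, -2, -3]]
has determinant 0.) So 1 is an eigenvalue of K and (I - K) is not invertible. The finite-dimensional Fredholm alternative says: either (I - K) is invertible, or ker(I - K) ≠ {0} and then range(I - K) = ker((I - K)^*)^⊥, with dim ker(I - K) = dim ker((I - K)^*). We are in the second case, so we need both kernels. Kernel of I - K: (I - K) u = u - u (v·u) = u - u = 0, so ker(I - K) = span{u} = span{(1, -1, 2, -2)} (it is exactly 1-dimensional because rank(I - K) = 3). Kernel of the adjoint: K is real, so (I - K)^* = I - K^T = I - v u^T, and (I - v u^T) v = v - v (u·v) = 0; hence ker((I - K)^*) = span{v} = span{(-3, -2, -1, -2)}. Therefore (I - K) x = y is solvable iff <y, v> = 0, i.e. iff -3y_1 - 2y_2 - y_3 - 2y_4 = 0. When this holds, K y = u (v·y) = 0, so (I - K) y = y and x = y is a particular solution; the full solution set is the line x = y + c·u = y + c·(1, -1, 2, -2), c ∈ C.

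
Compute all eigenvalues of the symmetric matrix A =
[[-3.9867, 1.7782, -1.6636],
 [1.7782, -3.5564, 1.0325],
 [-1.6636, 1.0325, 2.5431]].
sigma(A) ≈ {-6, -2, 3}

A is real symmetric, so its spectrum consists of real eigenvalues. Expanding the characteristic polynomial of the displayed matrix gives
  det(λ I - A) = p(λ) = λ^3 + (5)λ^2 + (-12)λ + (-36).
Solving p(λ) = 0 yields eigenvalues ≈ -6, -2, 3. (A is shown rounded to 4 decimals, so these recover the underlying integer eigenvalues to within that precision.)
Verification: the trace of A = -5 equals the sum of eigenvalues -5, and det(A) ≈ 35.9995 matches the eigenvalue product 36.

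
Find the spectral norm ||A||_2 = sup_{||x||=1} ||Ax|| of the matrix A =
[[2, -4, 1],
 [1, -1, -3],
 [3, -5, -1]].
||A||_2 ≈ 7.5128 (= sqrt(largest eigenvalue of A^T A))

||A||_2 = sigma_max(A) = sqrt(lambda_max(A^T A)). Form the symmetric matrix M = A^T A =
[[14, -24, -4],
 [-24, 42, 4],
 [-4, 4, 11]].
Its characteristic polynomial (trace, sum of principal 2x2 minors, determinant of M give the coefficients) is
  p(λ) = det(λ I - M) = λ^3 - 67λ^2 + 596λ - 4.
No integer candidate from the rational root theorem (±divisors of 4) is a root, so the roots are irrational. The cubic discriminant is Δ = 745792144 > 0, so there are three distinct real roots. p(0) = -4 and p(1) = 526 have opposite signs, so a root lies in (0, 1); Newton's method refines it to λ ≈ 0.0067. p(10) = 256 and p(11) = -224 have opposite signs, so a root lies in (10, 11); Newton's method refines it to λ ≈ 10.5516. p(56) = -1124 and p(57) = 1478 have opposite signs, so a root lies in (56, 57); Newton's method refines it to λ ≈ 56.4417. Check (Vieta): the three roots sum to 67, matching tr M = 67.
So the eigenvalues of A^T A are ≈ 0.0067, 10.5516, 56.4417 (all ≥ 0, as they must be for A^T A). The largest is λ_max ≈ 56.4417, hence ||A||_2 = sqrt(λ_max) ≈ 7.5128.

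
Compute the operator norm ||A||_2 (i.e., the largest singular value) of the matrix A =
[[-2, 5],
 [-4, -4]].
||A||_2 = sqrt((61 + sqrt(585))/2) ≈ 6.5264 (= sqrt(largest eigenvalue of A^T A))

||A||_2 = sigma_max(A) = sqrt(lambda_max(A^T A)). Form the symmetric matrix M = A^T A =
[[20, 6],
 [6, 41]].
Its characteristic polynomial (trace, determinant of M give the coefficients) is
  p(λ) = det(λ I - M) = λ^2 - 61λ + 784.
For λ^2 - 61λ + 784 the discriminant is 585. It is nonnegative but not a perfect square, so the roots are real and irrational: λ = (61 ± sqrt(585))/2 ≈ 42.5934, 18.4066.
So the eigenvalues of A^T A are ≈ 18.4066, 42.5934 (all ≥ 0, as they must be for A^T A). The largest is λ_max = (61 + sqrt(585))/2 ≈ 42.5934, hence ||A||_2 = sqrt(λ_max) = sqrt((61 + sqrt(585))/2) ≈ 6.5264.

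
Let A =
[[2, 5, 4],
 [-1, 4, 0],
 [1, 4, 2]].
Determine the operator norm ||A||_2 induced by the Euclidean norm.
||A||_2 ≈ 8.6451 (= sqrt(largest eigenvalue of A^T A))

||A||_2 = sigma_max(A) = sqrt(lambda_max(A^T A)). Form the symmetric matrix M = A^T A =
[[6, 10, 10],
 [10, 57, 28],
 [10, 28, 20]].
Its characteristic polynomial (trace, sum of principal 2x2 minors, determinant of M give the coefficients) is
  p(λ) = det(λ I - M) = λ^3 - 83λ^2 + 618λ - 36.
No integer candidate from the rational root theorem (±divisors of 36) is a root, so the roots are irrational. The cubic discriminant is Δ = 1637824500 > 0, so there are three distinct real roots. p(0) = -36 and p(1) = 500 have opposite signs, so a root lies in (0, 1); Newton's method refines it to λ ≈ 0.0587. p(8) = 108 and p(9) = -468 have opposite signs, so a root lies in (8, 9); Newton's method refines it to λ ≈ 8.2038. p(74) = -3588 and p(75) = 1314 have opposite signs, so a root lies in (74, 75); Newton's method refines it to λ ≈ 74.7375. Check (Vieta): the three roots sum to 83, matching tr M = 83.
So the eigenvalues of A^T A are ≈ 0.0587, 8.2038, 74.7375 (all ≥ 0, as they must be for A^T A). The largest is λ_max ≈ 74.7375, hence ||A||_2 = sqrt(λ_max) ≈ 8.6451.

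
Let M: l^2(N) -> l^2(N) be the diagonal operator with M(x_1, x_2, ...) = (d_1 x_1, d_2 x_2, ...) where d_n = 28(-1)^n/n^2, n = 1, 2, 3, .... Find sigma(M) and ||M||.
sigma(M) = {28(-1)^n/n^2 : n ≥ 1} ∪ {0}; ||M|| = 28

A bounded diagonal operator on l^2 with diagonal entries d_n has spectrum equal to the closure of {d_n : n ≥ 1}: every d_n is an eigenvalue (with eigenvector e_n), so {d_n} ⊂ sigma(M); the spectrum is closed, so its closure is too; and for lambda not in the closure, (M - lambda I) has bounded inverse (the diagonal entries 1/(d_n - lambda) are bounded). For our sequence d_n = 28(-1)^n/n^2, n = 1, 2, 3, ...:
  - {d_n} = {28(-1)^n/n^2 : n ≥ 1}; the only limit point is 0
  - closure = {28(-1)^n/n^2 : n ≥ 1} ∪ {0}
For the norm: a diagonal operator has ||M|| = sup_n |d_n|. Here |d_n| = 28/n^2 is decreasing, so sup_n |d_n| = |d_1| = 28. So ||M|| = 28.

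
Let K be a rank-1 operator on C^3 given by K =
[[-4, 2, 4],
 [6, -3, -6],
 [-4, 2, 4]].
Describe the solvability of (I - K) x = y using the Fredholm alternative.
(I - K) is invertible (det(I - K) = 4 ≠ 0), so for every y in C^3 the equation (I - K) x = y has a unique solution.

K has rank 1, so it is an outer product K = u v^T: every row of K is a multiple of one row vector. Reading off the entries, u = (-2, 3, -2) and v = (2, -1, -2) (row i of K equals u_i·v^T). A rank-one matrix u v^T satisfies K u = u (v·u) and kills the (2)-dimensional subspace v^⊥, so its characteristic polynomial is lambda^2 (lambda - v·u) with v·u = tr K = -3. Hence the eigenvalues of I - K are 1 (multiplicity 2) and 1 - (-3) = 4, so det(I - K) = 4. (Direct check: I - K =
[[5, -2, -4],
 [-6, 4, 6],
 [4, -2, -3]]
has determinant 4.) The finite-dimensional Fredholm alternative says: either (I - K) is invertible, or ker(I - K) ≠ {0} and then range(I - K) = ker((I - K)^*)^⊥, with dim ker(I - K) = dim ker((I - K)^*). Since det(I - K) ≠ 0, 1 is not an eigenvalue of K and ker(I - K) = {0}, so we are in the first case: for every y there is a unique x = (I - K)^(-1) y. Explicitly, by the Sherman–Morrison formula, (I - u v^T)^(-1) = I + u v^T/(1 - v·u), i.e. (I - K)^(-1) = I + K/(4).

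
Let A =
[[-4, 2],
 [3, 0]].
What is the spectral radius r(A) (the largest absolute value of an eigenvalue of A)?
r(A) = (4 + sqrt(40))/2 ≈ 5.1623

The eigenvalues of A are the roots of its characteristic polynomial. With M = A (coefficients from the trace and determinant):
  p(λ) = det(λ I - M) = λ^2 + 4λ - 6.
For λ^2 + 4λ - 6 the discriminant is 40. It is nonnegative but not a perfect square, so the roots are real and irrational: λ = (-4 ± sqrt(40))/2 ≈ 1.1623, -5.1623.
Thus the eigenvalues (to 4 decimals) are 1.1623 (modulus 1.1623); -5.1623 (modulus 5.1623). The spectral radius is the largest modulus: r(A) = (4 + sqrt(40))/2 ≈ 5.1623. (Cross-check: r(A) ≤ ||A||_2 ≈ 5.2631; equality holds whenever A is normal, though it can also hold for some non-normal A.)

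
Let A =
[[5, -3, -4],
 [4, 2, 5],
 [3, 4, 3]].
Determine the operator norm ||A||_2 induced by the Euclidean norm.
||A||_2 ≈ 8.8723 (= sqrt(largest eigenvalue of A^T A))

||A||_2 = sigma_max(A) = sqrt(lambda_max(A^T A)). Form the symmetric matrix M = A^T A =
[[50, 5, 9],
 [5, 29, 34],
 [9, 34, 50]].
Its characteristic polynomial (trace, sum of principal 2x2 minors, determinant of M give the coefficients) is
  p(λ) = det(λ I - M) = λ^3 - 129λ^2 + 4138λ - 14161.
No integer candidate from the rational root theorem (±divisors of 14161) is a root, so the roots are irrational. The cubic discriminant is Δ = 10577545529 > 0, so there are three distinct real roots. p(3) = -2881 and p(4) = 391 have opposite signs, so a root lies in (3, 4); Newton's method refines it to λ ≈ 3.8766. p(46) = 559 and p(47) = -813 have opposite signs, so a root lies in (46, 47); Newton's method refines it to λ ≈ 46.4056. p(78) = -1681 and p(79) = 691 have opposite signs, so a root lies in (78, 79); Newton's method refines it to λ ≈ 78.7178. Check (Vieta): the three roots sum to 129, matching tr M = 129.
So the eigenvalues of A^T A are ≈ 3.8766, 46.4056, 78.7178 (all ≥ 0, as they must be for A^T A). The largest is λ_max ≈ 78.7178, hence ||A||_2 = sqrt(λ_max) ≈ 8.8723.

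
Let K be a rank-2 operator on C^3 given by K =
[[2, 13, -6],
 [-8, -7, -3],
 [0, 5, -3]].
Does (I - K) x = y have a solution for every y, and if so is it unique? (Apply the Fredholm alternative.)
(I - K) is invertible (det(I - K) = 129 ≠ 0), so for every y in C^3 the equation (I - K) x = y has a unique solution.

K has rank 2 and factors as K = U V^T = u1 v1^T + u2 v2^T with u1 = (-2, -1, -1), v1 = (2, -2, 3), u2 = (-3, 3, -1), v2 = (-2, -3, 0) (multiplying out reproduces the displayed K). The nonzero eigenvalues of U V^T coincide with those of the 2 x 2 matrix G = V^T U = [[v1·u1, v1·u2], [v2·u1, v2·u2]] = [[-5, -15], [7, -3]], and by the Sylvester determinant identity det(I_3 - U V^T) = det(I_2 - V^T U) = det([[6, 15], [-7, 4]]) = (6)(4) - (15)(-7) = 129. (Direct check: I - K =
[[-1, -13, 6],
 [8, 8, 3],
 [0, -5, 4]]
has determinant 129.) The finite-dimensional Fredholm alternative says: either (I - K) is invertible, or ker(I - K) ≠ {0} and then range(I - K) = ker((I - K)^*)^⊥, with dim ker(I - K) = dim ker((I - K)^*). Since det(I - K) ≠ 0, 1 is not an eigenvalue of K and ker(I - K) = {0}, so we are in the first case: for every y there is a unique x = (I - K)^(-1) y. (Explicitly, by the Woodbury identity, (I - U V^T)^(-1) = I + U (I_2 - G)^(-1) V^T.)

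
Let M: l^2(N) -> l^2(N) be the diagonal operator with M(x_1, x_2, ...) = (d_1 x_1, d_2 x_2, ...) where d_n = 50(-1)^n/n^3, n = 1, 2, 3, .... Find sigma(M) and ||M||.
sigma(M) = {50(-1)^n/n^3 : n ≥ 1} ∪ {0}; ||M|| = 50

A bounded diagonal operator on l^2 with diagonal entries d_n has spectrum equal to the closure of {d_n : n ≥ 1}: every d_n is an eigenvalue (with eigenvector e_n), so {d_n} ⊂ sigma(M); the spectrum is closed, so its closure is too; and for lambda not in the closure, (M - lambda I) has bounded inverse (the diagonal entries 1/(d_n - lambda) are bounded). For our sequence d_n = 50(-1)^n/n^3, n = 1, 2, 3, ...:
  - {d_n} = {50(-1)^n/n^3 : n ≥ 1}; the only limit point is 0
  - closure = {50(-1)^n/n^3 : n ≥ 1} ∪ {0}
For the norm: a diagonal operator has ||M|| = sup_n |d_n|. Here |d_n| = 50/n^3 is decreasing, so sup_n |d_n| = |d_1| = 50. So ||M|| = 50.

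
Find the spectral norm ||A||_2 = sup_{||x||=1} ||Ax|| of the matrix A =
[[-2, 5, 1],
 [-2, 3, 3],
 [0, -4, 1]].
||A||_2 ≈ 7.6468 (= sqrt(largest eigenvalue of A^T A))

||A||_2 = sigma_max(A) = sqrt(lambda_max(A^T A)). Form the symmetric matrix M = A^T A =
[[8, -16, -8],
 [-16, 50, 10],
 [-8, 10, 11]].
Its characteristic polynomial (trace, sum of principal 2x2 minors, determinant of M give the coefficients) is
  p(λ) = det(λ I - M) = λ^3 - 69λ^2 + 618λ - 144.
No integer candidate from the rational root theorem (±divisors of 144) is a root, so the roots are irrational. The cubic discriminant is Δ = 794971044 > 0, so there are three distinct real roots. p(0) = -144 and p(1) = 406 have opposite signs, so a root lies in (0, 1); Newton's method refines it to λ ≈ 0.2394. p(10) = 136 and p(11) = -364 have opposite signs, so a root lies in (10, 11); Newton's method refines it to λ ≈ 10.2874. p(58) = -1304 and p(59) = 1508 have opposite signs, so a root lies in (58, 59); Newton's method refines it to λ ≈ 58.4732. Check (Vieta): the three roots sum to 69, matching tr M = 69.
So the eigenvalues of A^T A are ≈ 0.2394, 10.2874, 58.4732 (all ≥ 0, as they must be for A^T A). The largest is λ_max ≈ 58.4732, hence ||A||_2 = sqrt(λ_max) ≈ 7.6468.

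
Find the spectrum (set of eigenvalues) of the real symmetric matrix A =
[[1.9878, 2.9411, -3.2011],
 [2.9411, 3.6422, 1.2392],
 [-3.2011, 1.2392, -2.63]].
sigma(A) ≈ {-5, 2, 6}

A is real symmetric, so its spectrum consists of real eigenvalues. Expanding the characteristic polynomial of the displayed matrix gives
  det(λ I - A) = p(λ) = λ^3 + (-3)λ^2 + (-28)λ + (60).
Solving p(λ) = 0 yields eigenvalues ≈ -5, 2, 6. (A is shown rounded to 4 decimals, so these recover the underlying integer eigenvalues to within that precision.)
Verification: the trace of A = 3 equals the sum of eigenvalues 3, and det(A) ≈ -59.9992 matches the eigenvalue product -60.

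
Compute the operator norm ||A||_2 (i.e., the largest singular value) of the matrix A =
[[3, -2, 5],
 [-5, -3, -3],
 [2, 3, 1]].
||A||_2 ≈ 8.4631 (= sqrt(largest eigenvalue of A^T A))

||A||_2 = sigma_max(A) = sqrt(lambda_max(A^T A)). Form the symmetric matrix M = A^T A =
[[38, 15, 32],
 [15, 22, 2],
 [32, 2, 35]].
Its characteristic polynomial (trace, sum of principal 2x2 minors, determinant of M give the coefficients) is
  p(λ) = det(λ I - M) = λ^3 - 95λ^2 + 1683λ - 625.
No integer candidate from the rational root theorem (±divisors of 625) is a root, so the roots are irrational. The cubic discriminant is Δ = 6139619152 > 0, so there are three distinct real roots. p(0) = -625 and p(1) = 964 have opposite signs, so a root lies in (0, 1); Newton's method refines it to λ ≈ 0.3795. p(22) = 1069 and p(23) = -4 have opposite signs, so a root lies in (22, 23); Newton's method refines it to λ ≈ 22.9964. p(71) = -2116 and p(72) = 1319 have opposite signs, so a root lies in (71, 72); Newton's method refines it to λ ≈ 71.6242. Check (Vieta): the three roots sum to 95, matching tr M = 95.
So the eigenvalues of A^T A are ≈ 0.3795, 22.9964, 71.6242 (all ≥ 0, as they must be for A^T A). The largest is λ_max ≈ 71.6242, hence ||A||_2 = sqrt(λ_max) ≈ 8.4631.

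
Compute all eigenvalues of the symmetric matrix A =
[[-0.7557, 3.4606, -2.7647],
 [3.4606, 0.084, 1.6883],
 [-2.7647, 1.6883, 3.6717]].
sigma(A) ≈ {-5, 3, 5}

A is real symmetric, so its spectrum consists of real eigenvalues. Expanding the characteristic polynomial of the displayed matrix gives
  det(λ I - A) = p(λ) = λ^3 + (-3)λ^2 + (-25)λ + (74.9982).
Solving p(λ) = 0 yields eigenvalues ≈ -5, 3, 5. (A is shown rounded to 4 decimals, so these recover the underlying integer eigenvalues to within that precision.)
Verification: the trace of A = 3 equals the sum of eigenvalues 3, and det(A) ≈ -74.9982 matches the eigenvalue product -75.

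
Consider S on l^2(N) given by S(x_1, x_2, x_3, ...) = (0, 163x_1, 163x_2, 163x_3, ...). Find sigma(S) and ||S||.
sigma(S) = closed disk {z in C : |z| ≤ 163}; ||S|| = 163

Note S = 163·U where U is the unit right shift (U x)_k = x_{k-1} (with x_0 := 0); so ||S|| = 163||U|| and sigma(S) = 163·sigma(U). ||S x||^2 = sum_{k≥1} |163x_k|^2 = 26569||x||^2, so ||S|| = 163 and sigma(S) ⊂ {|z| ≤ 163}. For any |lambda| < 163, the equation (S - lambda I) x = 0 forces x_1 = 0, then 163x_k = lambda x_{k+1} ⇒ x = 0, so S has no eigenvalues. But (S - lambda I) is not surjective for |lambda| < 163: solving (S - lambda I) x = e_1 would require x_n proportional to (lambda/163)^(-n), which is not in l^2. So every |lambda| < 163 lies in the residual spectrum. The boundary |lambda| = 163 is in the approximate point spectrum (the spectrum is closed). Hence sigma(S) is the closed disk of radius 163.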